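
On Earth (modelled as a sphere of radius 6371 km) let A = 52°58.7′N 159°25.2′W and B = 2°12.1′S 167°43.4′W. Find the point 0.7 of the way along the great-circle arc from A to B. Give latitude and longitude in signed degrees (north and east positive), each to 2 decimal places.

The central angle between A and B is δ = 0.9707 rad.
With f = 0.7, the slerp weights are sin((1−f)δ)/sin δ = 0.3479 and sin(fδ)/sin δ = 0.7614.
Weighted sum of the unit vectors: (0.3479)·(-0.5637,-0.2117,0.7984) + (0.7614)·(-0.9764,-0.2125,-0.0384) = (-0.9396, -0.2354, 0.2485).
Converting back: φ = atan2(z, √(x²+y²)) = 14.39°, λ = atan2(y, x) = -165.93°.

14.39°, -165.93°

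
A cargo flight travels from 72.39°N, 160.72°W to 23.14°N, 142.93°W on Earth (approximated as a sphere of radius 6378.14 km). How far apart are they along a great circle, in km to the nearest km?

5594 km

Let φ₁ = 1.2634 rad, φ₂ = 0.4039 rad, and Δλ = 0.3105 rad.
Haversine: a = sin²(Δφ/2) + cos φ₁ cos φ₂ sin²(Δλ/2) = 0.1736 + (0.3025)(0.9195)(0.0239) = 0.18027.
Central angle c = 2·arcsin(√a) = 0.87700 rad.
Distance = R·c = 6378.14 × 0.8770 ≈ 5594 km.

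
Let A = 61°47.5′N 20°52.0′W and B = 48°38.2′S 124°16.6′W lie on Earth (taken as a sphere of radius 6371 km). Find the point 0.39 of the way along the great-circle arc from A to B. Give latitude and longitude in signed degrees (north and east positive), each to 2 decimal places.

23.65°, -77.02°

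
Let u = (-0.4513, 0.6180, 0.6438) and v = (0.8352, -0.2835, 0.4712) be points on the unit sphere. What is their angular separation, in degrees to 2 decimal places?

104.40°

u·v = -0.2488; |u| = 1.0000, |v| = 1.0000.
cos θ = (u·v)/(|u||v|) = -0.2488, so θ = 104.40°.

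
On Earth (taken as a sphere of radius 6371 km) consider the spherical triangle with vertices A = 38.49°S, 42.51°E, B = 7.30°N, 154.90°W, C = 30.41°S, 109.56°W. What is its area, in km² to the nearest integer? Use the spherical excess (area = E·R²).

Side lengths (central angles): a = 1.0040, b = 1.8560, c = 2.5320 rad; semiperimeter s = 2.6960.
By l'Huilier's theorem, tan(E/4) = √[tan(s/2) tan((s−a)/2) tan((s−b)/2) tan((s−c)/2)], giving spherical excess E = 1.6165 rad.
Area = E·R² = 1.6165 × (6371)² ≈ 65614158 km².

65614158 km²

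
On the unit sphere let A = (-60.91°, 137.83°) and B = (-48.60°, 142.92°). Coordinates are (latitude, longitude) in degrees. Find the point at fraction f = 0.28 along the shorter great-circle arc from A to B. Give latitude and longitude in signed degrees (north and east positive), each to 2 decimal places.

-57.49°, 139.59°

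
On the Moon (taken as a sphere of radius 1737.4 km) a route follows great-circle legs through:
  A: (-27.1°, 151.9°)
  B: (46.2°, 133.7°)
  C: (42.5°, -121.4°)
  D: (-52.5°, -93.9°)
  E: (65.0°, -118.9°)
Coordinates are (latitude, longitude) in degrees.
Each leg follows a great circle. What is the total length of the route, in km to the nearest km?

10954 km

Leg A→B: central angle 1.3114 rad, distance 2278.4 km.
Leg B→C: central angle 1.2064 rad, distance 2096.0 km.
Leg C→D: central angle 1.7091 rad, distance 2969.4 km.
Leg D→E: central angle 2.0781 rad, distance 3610.6 km.
Total: 2278.4 + 2096.0 + 2969.4 + 3610.6 ≈ 10954 km.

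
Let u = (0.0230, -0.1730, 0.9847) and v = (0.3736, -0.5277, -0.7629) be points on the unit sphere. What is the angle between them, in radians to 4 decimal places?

u·v = -0.6513; |u| = 1.0000, |v| = 1.0000.
cos θ = (u·v)/(|u||v|) = -0.6513, so θ = 2.2801 rad.

2.2801 rad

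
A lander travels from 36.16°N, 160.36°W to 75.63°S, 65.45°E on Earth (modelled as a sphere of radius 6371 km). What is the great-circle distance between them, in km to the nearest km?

In radians: φ₁ = 0.6311, φ₂ = -1.3200, Δλ = -134.190° = -2.3421 rad.
Haversine: a = sin²(Δφ/2) + cos φ₁ cos φ₂ sin²(Δλ/2) = 0.6856 + (0.8074)(0.2482)(0.8485) = 0.85563.
Central angle c = 2·arcsin(√a) = 2.36207 rad.
Distance = R·c = 6371 × 2.3621 ≈ 15049 km.

15049 km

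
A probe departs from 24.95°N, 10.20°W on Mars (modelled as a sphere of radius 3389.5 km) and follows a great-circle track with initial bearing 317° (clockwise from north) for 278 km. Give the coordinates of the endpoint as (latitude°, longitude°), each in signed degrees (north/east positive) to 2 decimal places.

28.34°, -13.84°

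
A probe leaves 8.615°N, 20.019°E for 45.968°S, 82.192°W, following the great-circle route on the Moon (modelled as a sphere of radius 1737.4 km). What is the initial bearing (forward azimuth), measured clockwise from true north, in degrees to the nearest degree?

225°

Δλ = -102.211° = -1.7839 rad.
y = sin Δλ · cos φ₂ = (-0.9774)(0.6951) = -0.6793
x = cos φ₁ sin φ₂ − sin φ₁ cos φ₂ cos Δλ = (0.9887)(-0.7190) − (0.1498)(0.6951)(-0.2115) = -0.6888
θ = atan2(y, x) = -135.40°; adding 360° gives 225°.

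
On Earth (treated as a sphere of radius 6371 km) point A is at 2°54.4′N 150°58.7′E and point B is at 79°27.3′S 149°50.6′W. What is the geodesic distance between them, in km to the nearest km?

9728 km

With latitudes φ₁ = 2.907°, φ₂ = -79.455° and longitude difference Δλ = 59.178°:
cos c = sin φ₁ sin φ₂ + cos φ₁ cos φ₂ cos Δλ = (0.0507)(-0.9831) + (0.9987)(0.1830)(0.5124) = 0.04379,
so c = arccos(0.04379) = 1.52699 rad.
Distance = R·c = 6371 × 1.5270 ≈ 9728 km.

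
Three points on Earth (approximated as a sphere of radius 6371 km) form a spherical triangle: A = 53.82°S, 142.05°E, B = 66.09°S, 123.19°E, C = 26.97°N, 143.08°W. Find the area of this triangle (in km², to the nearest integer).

8619012 km²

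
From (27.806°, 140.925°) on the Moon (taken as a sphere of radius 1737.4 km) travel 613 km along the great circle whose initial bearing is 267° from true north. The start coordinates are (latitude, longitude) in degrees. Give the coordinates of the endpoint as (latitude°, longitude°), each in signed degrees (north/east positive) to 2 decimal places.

24.94°, 118.56°

Angular distance δ = d/R = 613/1737.4 = 0.35283 rad; initial bearing θ = 4.6600 rad.
sin φ₂ = sin φ₁ cos δ + cos φ₁ sin δ cos θ = (0.4665)(0.9384) + (0.8845)(0.3456)(-0.0523) = 0.4217, so φ₂ = 24.94°.
Δλ = atan2(sin θ sin δ cos φ₁, cos δ − sin φ₁ sin φ₂) = atan2(-0.3052, 0.7417) = -22.370°.
λ₂ = 140.925° − 22.370° = 118.56°.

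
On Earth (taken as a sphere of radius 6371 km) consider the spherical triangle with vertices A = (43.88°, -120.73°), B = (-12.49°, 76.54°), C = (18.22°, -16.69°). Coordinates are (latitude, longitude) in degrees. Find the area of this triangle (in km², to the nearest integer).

112026237 km²

Side lengths (central angles): a = 1.6910, b = 1.5201, c = 2.5356 rad; semiperimeter s = 2.8733.
By l'Huilier's theorem, tan(E/4) = √[tan(s/2) tan((s−a)/2) tan((s−b)/2) tan((s−c)/2)], giving spherical excess E = 2.7600 rad.
Area = E·R² = 2.7600 × (6371)² ≈ 112026237 km².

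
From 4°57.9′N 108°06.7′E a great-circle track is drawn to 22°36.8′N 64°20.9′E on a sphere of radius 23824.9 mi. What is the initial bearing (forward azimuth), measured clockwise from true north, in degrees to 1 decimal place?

297.0°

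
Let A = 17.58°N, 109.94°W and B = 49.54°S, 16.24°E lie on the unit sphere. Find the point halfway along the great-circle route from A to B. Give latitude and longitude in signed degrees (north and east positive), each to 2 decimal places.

-30.65°, -67.37°

The central angle between A and B is δ = 2.2080 rad.
With f = 0.5, the slerp weights are sin((1−f)δ)/sin δ = 1.1111 and sin(fδ)/sin δ = 1.1111.
Weighted sum of the unit vectors: (1.1111)·(-0.3251,-0.8961,0.3020) + (1.1111)·(0.6230,0.1815,-0.7609) = (0.3310, -0.7941, -0.5098).
Converting back: φ = atan2(z, √(x²+y²)) = -30.65°, λ = atan2(y, x) = -67.37°.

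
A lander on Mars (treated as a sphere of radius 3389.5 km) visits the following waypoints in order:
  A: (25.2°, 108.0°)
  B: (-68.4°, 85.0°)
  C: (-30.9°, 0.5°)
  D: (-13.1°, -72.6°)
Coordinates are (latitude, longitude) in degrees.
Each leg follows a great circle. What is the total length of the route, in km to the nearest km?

13225 km

Leg A→B: central angle 1.6602 rad, distance 5627.2 km.
Leg B→C: central angle 1.0382 rad, distance 3519.0 km.
Leg C→D: central angle 1.2032 rad, distance 4078.4 km.
Total: 5627.2 + 3519.0 + 4078.4 ≈ 13225 km.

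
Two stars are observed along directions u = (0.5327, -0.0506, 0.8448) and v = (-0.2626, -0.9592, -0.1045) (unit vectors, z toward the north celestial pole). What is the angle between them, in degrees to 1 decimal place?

u·v = -0.1796; |u| = 1.0000, |v| = 1.0000.
cos θ = (u·v)/(|u||v|) = -0.1796, so θ = 100.3°.

100.3°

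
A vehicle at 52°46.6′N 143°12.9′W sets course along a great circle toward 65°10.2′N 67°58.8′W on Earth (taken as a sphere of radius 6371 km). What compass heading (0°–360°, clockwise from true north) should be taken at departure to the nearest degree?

With φ₁ = 0.9211, φ₂ = 1.1374, Δλ = 1.3131 rad, the forward-azimuth formula gives
θ = atan2( sin Δλ cos φ₂ , cos φ₁ sin φ₂ − sin φ₁ cos φ₂ cos Δλ ) = atan2(0.4061, 0.4638) = 41.20°.
So the initial bearing is 41°.

41°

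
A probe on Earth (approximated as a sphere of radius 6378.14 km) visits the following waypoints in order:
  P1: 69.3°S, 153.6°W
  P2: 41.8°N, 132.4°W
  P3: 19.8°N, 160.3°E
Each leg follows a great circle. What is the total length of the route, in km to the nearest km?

Leg P1→P2: central angle 1.9582 rad, distance 12490.0 km.
Leg P2→P3: central angle 1.0513 rad, distance 6705.2 km.
Total: 12490.0 + 6705.2 ≈ 19195 km.

19195 km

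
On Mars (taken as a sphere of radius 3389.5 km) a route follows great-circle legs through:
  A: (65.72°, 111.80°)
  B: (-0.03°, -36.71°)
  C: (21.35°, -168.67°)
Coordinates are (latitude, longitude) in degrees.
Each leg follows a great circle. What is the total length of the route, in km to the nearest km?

Leg A→B: central angle 1.9296 rad, distance 6540.2 km.
Leg B→C: central angle 2.2433 rad, distance 7603.5 km.
Total: 6540.2 + 7603.5 ≈ 14144 km.

14144 km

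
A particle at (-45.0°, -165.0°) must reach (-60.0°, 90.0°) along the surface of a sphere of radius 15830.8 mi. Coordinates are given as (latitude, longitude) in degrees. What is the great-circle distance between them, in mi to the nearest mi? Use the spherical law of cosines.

16194 mi

In radians: φ₁ = -0.7854, φ₂ = -1.0472, Δλ = -105.000° = -1.8326 rad.
cos c = sin φ₁ sin φ₂ + cos φ₁ cos φ₂ cos Δλ = (-0.7071)(-0.8660) + (0.7071)(0.5000)(-0.2588) = 0.52087,
so c = arccos(0.52087) = 1.02293 rad.
Distance = R·c = 15830.8 × 1.0229 ≈ 16194 mi.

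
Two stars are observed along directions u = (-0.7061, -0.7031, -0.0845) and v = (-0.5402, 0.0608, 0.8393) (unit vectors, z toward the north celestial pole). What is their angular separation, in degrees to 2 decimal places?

u·v = 0.2678; |u| = 1.0000, |v| = 1.0000.
cos θ = (u·v)/(|u||v|) = 0.2678, so θ = 74.47°.

74.47°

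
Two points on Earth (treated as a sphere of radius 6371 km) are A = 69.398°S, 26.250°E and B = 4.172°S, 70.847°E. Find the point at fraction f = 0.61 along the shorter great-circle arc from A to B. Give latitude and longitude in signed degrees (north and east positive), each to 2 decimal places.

-30.96°, 62.68°

Central angle δ = 1.2472 rad. Interpolating on the sphere with fraction f = 0.61:
P = [sin((1−f)δ)·A + sin(fδ)·B] / sin δ = 0.4930·A + 0.7272·B in Cartesian coordinates,
giving P = (0.3936, 0.7619, -0.5144), i.e. latitude -30.96°, longitude 62.68°.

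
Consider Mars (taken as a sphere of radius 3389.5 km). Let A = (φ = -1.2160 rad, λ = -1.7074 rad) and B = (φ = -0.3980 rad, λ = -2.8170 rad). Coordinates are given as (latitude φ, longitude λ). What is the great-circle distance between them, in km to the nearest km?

3526 km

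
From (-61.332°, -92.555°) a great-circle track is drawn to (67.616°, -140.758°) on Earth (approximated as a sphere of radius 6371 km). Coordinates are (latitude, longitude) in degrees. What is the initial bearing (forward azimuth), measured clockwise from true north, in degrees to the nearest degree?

337°

Δλ = -48.203° = -0.8413 rad.
y = sin Δλ · cos φ₂ = (-0.7455)(0.3808) = -0.2839
x = cos φ₁ sin φ₂ − sin φ₁ cos φ₂ cos Δλ = (0.4797)(0.9247) − (-0.8774)(0.3808)(0.6665) = 0.6663
θ = atan2(y, x) = -23.08°; adding 360° gives 337°.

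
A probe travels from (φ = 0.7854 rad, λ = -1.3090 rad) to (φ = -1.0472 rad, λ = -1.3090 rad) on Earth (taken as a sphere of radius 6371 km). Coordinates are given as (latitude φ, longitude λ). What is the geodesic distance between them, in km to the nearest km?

11675 km

In radians: φ₁ = 0.7854, φ₂ = -1.0472, Δλ = 0.000° = 0.0000 rad.
cos c = sin φ₁ sin φ₂ + cos φ₁ cos φ₂ cos Δλ = (0.7071)(-0.8660) + (0.7071)(0.5000)(1.0000) = -0.25882,
so c = arccos(-0.25882) = 1.83260 rad.
Distance = R·c = 6371 × 1.8326 ≈ 11675 km.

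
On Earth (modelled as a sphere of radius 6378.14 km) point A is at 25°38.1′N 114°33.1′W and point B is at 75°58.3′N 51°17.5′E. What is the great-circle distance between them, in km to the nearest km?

8683 km

Let φ₁ = 0.4474 rad, φ₂ = 1.3260 rad, and Δλ = 2.8945 rad.
cos c = sin φ₁ sin φ₂ + cos φ₁ cos φ₂ cos Δλ = (0.4326)(0.9702) + (0.9016)(0.2424)(-0.9696) = 0.20783,
so c = arccos(0.20783) = 1.36144 rad.
Distance = R·c = 6378.14 × 1.3614 ≈ 8683 km.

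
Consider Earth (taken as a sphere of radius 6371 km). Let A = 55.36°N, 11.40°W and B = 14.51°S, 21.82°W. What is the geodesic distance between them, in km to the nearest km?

7831 km

Let φ₁ = 0.9662 rad, φ₂ = -0.2532 rad, and Δλ = -0.1819 rad.
cos c = sin φ₁ sin φ₂ + cos φ₁ cos φ₂ cos Δλ = (0.8227)(-0.2505) + (0.5684)(0.9681)(0.9835) = 0.33508,
so c = arccos(0.33508) = 1.22911 rad.
Distance = R·c = 6371 × 1.2291 ≈ 7831 km.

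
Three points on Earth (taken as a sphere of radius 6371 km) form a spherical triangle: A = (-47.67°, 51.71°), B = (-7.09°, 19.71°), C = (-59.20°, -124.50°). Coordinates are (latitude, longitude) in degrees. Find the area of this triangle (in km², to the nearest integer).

Side lengths (central angles): a = 1.8819, b = 1.2756, c = 0.8527 rad; semiperimeter s = 2.0051.
By l'Huilier's theorem, tan(E/4) = √[tan(s/2) tan((s−a)/2) tan((s−b)/2) tan((s−c)/2)], giving spherical excess E = 0.6143 rad.
Area = E·R² = 0.6143 × (6371)² ≈ 24933465 km².

24933465 km²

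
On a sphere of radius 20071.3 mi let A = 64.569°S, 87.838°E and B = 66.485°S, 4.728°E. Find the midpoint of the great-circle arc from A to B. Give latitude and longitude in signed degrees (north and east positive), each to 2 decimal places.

Central angle δ = 0.5574 rad. Interpolating on the sphere with fraction f = 0.5:
P = [sin((1−f)δ)·A + sin(fδ)·B] / sin δ = 0.5201·A + 0.5201·B in Cartesian coordinates,
giving P = (0.2152, 0.2403, -0.9465), i.e. latitude -71.18°, longitude 48.15°.

-71.18°, 48.15°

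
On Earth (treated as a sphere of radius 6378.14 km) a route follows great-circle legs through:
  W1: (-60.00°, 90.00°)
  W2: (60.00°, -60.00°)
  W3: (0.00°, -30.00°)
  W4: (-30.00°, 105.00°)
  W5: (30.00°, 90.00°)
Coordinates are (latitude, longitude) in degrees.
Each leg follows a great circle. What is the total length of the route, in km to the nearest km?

46633 km

Leg W1→W2: central angle 2.8820 rad, distance 18382.1 km.
Leg W2→W3: central angle 1.1230 rad, distance 7162.4 km.
Leg W3→W4: central angle 2.2299 rad, distance 14222.3 km.
Leg W4→W5: central angle 1.0765 rad, distance 6865.8 km.
Total: 18382.1 + 7162.4 + 14222.3 + 6865.8 ≈ 46633 km.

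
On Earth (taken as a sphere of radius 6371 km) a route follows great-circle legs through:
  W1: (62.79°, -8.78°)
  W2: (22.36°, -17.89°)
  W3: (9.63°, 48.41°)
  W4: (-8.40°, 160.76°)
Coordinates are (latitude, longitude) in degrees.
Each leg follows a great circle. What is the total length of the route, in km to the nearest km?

24319 km

Leg W1→W2: central angle 0.7138 rad, distance 4547.8 km.
Leg W2→W3: central angle 1.1262 rad, distance 7174.8 km.
Leg W3→W4: central angle 1.9772 rad, distance 12596.8 km.
Total: 4547.8 + 7174.8 + 12596.8 ≈ 24319 km.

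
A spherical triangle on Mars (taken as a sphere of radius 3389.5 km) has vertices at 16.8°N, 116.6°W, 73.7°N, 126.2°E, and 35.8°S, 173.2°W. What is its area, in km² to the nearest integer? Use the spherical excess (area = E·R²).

Side lengths (central angles): a = 2.0372, b = 1.3095, c = 1.4156 rad; semiperimeter s = 2.3811.
By l'Huilier's theorem, tan(E/4) = √[tan(s/2) tan((s−a)/2) tan((s−b)/2) tan((s−c)/2)], giving spherical excess E = 1.4096 rad.
Area = E·R² = 1.4096 × (3389.5)² ≈ 16194529 km².

16194529 km²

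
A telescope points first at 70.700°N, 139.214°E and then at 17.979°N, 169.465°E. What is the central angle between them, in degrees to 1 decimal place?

55.7°

In radians: φ₁ = 1.2339, φ₂ = 0.3138, Δλ = 30.251° = 0.5280 rad.
cos c = sin φ₁ sin φ₂ + cos φ₁ cos φ₂ cos Δλ = (0.9438)(0.3087) + (0.3305)(0.9512)(0.8638) = 0.56289,
so c = arccos(0.56289) = 0.97292 rad.
So the angular separation is 55.7°.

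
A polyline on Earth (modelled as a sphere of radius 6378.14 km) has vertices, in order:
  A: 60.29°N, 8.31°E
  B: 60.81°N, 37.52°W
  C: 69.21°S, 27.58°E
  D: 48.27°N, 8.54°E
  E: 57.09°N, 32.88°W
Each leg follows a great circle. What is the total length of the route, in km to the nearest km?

33902 km

Leg A→B: central angle 0.3853 rad, distance 2457.8 km.
Leg B→C: central angle 2.4088 rad, distance 15363.4 km.
Leg C→D: central angle 2.0650 rad, distance 13171.1 km.
Leg D→E: central angle 0.4562 rad, distance 2909.9 km.
Total: 2457.8 + 15363.4 + 13171.1 + 2909.9 ≈ 33902 km.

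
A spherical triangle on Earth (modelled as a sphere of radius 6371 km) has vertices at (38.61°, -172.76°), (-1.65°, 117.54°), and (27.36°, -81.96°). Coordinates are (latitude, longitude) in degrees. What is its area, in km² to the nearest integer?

Side lengths (central angles): a = 2.5869, b = 1.2900, c = 1.3150 rad; semiperimeter s = 2.5960.
By l'Huilier's theorem, tan(E/4) = √[tan(s/2) tan((s−a)/2) tan((s−b)/2) tan((s−c)/2)], giving spherical excess E = 0.3828 rad.
Area = E·R² = 0.3828 × (6371)² ≈ 15537766 km².

15537766 km²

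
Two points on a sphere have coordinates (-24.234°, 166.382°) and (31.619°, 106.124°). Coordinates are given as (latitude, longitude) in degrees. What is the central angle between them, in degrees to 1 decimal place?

With latitudes φ₁ = -24.234°, φ₂ = 31.619° and longitude difference Δλ = -60.258°:
cos c = sin φ₁ sin φ₂ + cos φ₁ cos φ₂ cos Δλ = (-0.4105)(0.5243) + (0.9119)(0.8516)(0.4961) = 0.17003,
so c = arccos(0.17003) = 1.39994 rad.
So the angular separation is 80.2°.

80.2°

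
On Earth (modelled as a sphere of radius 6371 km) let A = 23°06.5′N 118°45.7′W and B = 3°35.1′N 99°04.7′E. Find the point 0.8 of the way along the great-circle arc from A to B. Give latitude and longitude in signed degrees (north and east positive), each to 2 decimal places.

19.40°, 121.36°

Central angle δ = 2.3468 rad. Interpolating on the sphere with fraction f = 0.8:
P = [sin((1−f)δ)·A + sin(fδ)·B] / sin δ = 0.6337·A + 1.3357·B in Cartesian coordinates,
giving P = (-0.4908, 0.8054, 0.3322), i.e. latitude 19.40°, longitude 121.36°.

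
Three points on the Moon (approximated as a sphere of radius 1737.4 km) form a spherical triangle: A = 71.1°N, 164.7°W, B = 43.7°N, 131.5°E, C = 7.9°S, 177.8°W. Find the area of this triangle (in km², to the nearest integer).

1550135 km²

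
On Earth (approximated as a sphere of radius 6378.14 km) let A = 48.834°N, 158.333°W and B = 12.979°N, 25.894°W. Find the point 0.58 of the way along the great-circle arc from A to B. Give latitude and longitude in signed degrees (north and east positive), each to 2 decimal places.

48.43°, -57.85°

Central angle δ = 1.8377 rad. Interpolating on the sphere with fraction f = 0.58:
P = [sin((1−f)δ)·A + sin(fδ)·B] / sin δ = 0.7231·A + 0.9073·B in Cartesian coordinates,
giving P = (0.3531, -0.5618, 0.7481), i.e. latitude 48.43°, longitude -57.85°.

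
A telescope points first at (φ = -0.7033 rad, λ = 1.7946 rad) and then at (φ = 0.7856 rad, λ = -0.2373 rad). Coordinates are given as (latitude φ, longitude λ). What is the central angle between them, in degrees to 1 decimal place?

134.2°

In radians: φ₁ = -0.7033, φ₂ = 0.7856, Δλ = -116.419° = -2.0319 rad.
Haversine: a = sin²(Δφ/2) + cos φ₁ cos φ₂ sin²(Δλ/2) = 0.4591 + (0.7627)(0.7070)(0.7225) = 0.84866.
Central angle c = 2·arcsin(√a) = 2.34245 rad.
So the angular separation is 134.2°.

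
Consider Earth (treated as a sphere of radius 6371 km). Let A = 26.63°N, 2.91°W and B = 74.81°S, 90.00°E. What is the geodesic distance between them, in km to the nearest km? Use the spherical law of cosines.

12942 km

With latitudes φ₁ = 26.630°, φ₂ = -74.810° and longitude difference Δλ = 92.910°:
cos c = sin φ₁ sin φ₂ + cos φ₁ cos φ₂ cos Δλ = (0.4482)(-0.9651) + (0.8939)(0.2620)(-0.0508) = -0.44446,
so c = arccos(-0.44446) = 2.03137 rad.
Distance = R·c = 6371 × 2.0314 ≈ 12942 km.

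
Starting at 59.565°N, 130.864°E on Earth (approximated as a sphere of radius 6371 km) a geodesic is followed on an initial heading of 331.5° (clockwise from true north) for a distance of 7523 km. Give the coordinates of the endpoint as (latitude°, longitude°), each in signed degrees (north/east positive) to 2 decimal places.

Angular distance δ = d/R = 7523/6371 = 1.18082 rad; initial bearing θ = 5.7858 rad.
sin φ₂ = sin φ₁ cos δ + cos φ₁ sin δ cos θ = (0.8622)(0.3802) + (0.5066)(0.9249)(0.8788) = 0.7395, so φ₂ = 47.69°.
Δλ = atan2(sin θ sin δ cos φ₁, cos δ − sin φ₁ sin φ₂) = atan2(-0.2236, -0.2575) = -139.031°.
λ₂ = 130.864° − 139.031° = -8.17°.

47.69°, -8.17°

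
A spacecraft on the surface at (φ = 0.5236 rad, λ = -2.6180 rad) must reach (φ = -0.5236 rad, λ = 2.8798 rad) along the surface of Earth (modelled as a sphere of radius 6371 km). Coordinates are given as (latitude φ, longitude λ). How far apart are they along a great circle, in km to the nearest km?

In radians: φ₁ = 0.5236, φ₂ = -0.5236, Δλ = -44.999° = -0.7854 rad.
cos c = sin φ₁ sin φ₂ + cos φ₁ cos φ₂ cos Δλ = (0.5000)(-0.5000) + (0.8660)(0.8660)(0.7071) = 0.28034,
so c = arccos(0.28034) = 1.28665 rad.
Distance = R·c = 6371 × 1.2867 ≈ 8197 km.

8197 km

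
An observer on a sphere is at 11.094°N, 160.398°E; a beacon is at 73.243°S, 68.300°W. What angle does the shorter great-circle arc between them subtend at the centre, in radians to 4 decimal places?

1.9509 rad

With latitudes φ₁ = 11.094°, φ₂ = -73.243° and longitude difference Δλ = 131.302°:
Haversine: a = sin²(Δφ/2) + cos φ₁ cos φ₂ sin²(Δλ/2) = 0.4507 + (0.9813)(0.2883)(0.8300) = 0.68549.
Central angle c = 2·arcsin(√a) = 1.95087 rad.
So the angular separation is 1.9509 rad.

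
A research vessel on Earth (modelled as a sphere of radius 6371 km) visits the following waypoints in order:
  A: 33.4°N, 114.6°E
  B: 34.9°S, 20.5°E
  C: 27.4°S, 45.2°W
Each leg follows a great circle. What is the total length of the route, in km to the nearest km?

18579 km

Leg A→B: central angle 1.9433 rad, distance 12380.5 km.
Leg B→C: central angle 0.9729 rad, distance 6198.1 km.
Total: 12380.5 + 6198.1 ≈ 18579 km.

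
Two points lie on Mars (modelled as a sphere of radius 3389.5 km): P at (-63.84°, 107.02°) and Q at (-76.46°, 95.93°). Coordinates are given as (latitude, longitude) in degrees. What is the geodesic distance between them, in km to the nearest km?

In radians: φ₁ = -1.1142, φ₂ = -1.3345, Δλ = -11.090° = -0.1936 rad.
cos c = sin φ₁ sin φ₂ + cos φ₁ cos φ₂ cos Δλ = (-0.8976)(-0.9722) + (0.4409)(0.2341)(0.9813) = 0.97391,
so c = arccos(0.97391) = 0.22892 rad.
Distance = R·c = 3389.5 × 0.2289 ≈ 776 km.

776 km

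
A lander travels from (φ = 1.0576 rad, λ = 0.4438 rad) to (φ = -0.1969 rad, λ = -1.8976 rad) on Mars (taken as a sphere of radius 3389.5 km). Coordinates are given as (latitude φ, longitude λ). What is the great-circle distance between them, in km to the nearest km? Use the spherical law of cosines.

7122 km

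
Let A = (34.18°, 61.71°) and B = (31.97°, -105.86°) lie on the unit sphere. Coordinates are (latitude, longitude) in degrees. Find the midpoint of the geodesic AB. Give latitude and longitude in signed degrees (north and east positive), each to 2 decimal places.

Central angle δ = 1.9691 rad. Interpolating on the sphere with fraction f = 0.5:
P = [sin((1−f)δ)·A + sin(fδ)·B] / sin δ = 0.9038·A + 0.9038·B in Cartesian coordinates,
giving P = (0.1448, -0.0791, 0.9863), i.e. latitude 80.50°, longitude -28.66°.

80.50°, -28.66°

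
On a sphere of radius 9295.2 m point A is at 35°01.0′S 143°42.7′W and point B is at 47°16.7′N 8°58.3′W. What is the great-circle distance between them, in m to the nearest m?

23419 m

With latitudes φ₁ = -35.017°, φ₂ = 47.278° and longitude difference Δλ = 134.740°:
cos c = sin φ₁ sin φ₂ + cos φ₁ cos φ₂ cos Δλ = (-0.5738)(0.7347) + (0.8190)(0.6784)(-0.7039) = -0.81266,
so c = arccos(-0.81266) = 2.51950 rad.
Distance = R·c = 9295.2 × 2.5195 ≈ 23419 m.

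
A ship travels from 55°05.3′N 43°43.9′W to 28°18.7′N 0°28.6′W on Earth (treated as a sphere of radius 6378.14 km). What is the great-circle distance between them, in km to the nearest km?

In radians: φ₁ = 0.9615, φ₂ = 0.4941, Δλ = 43.255° = 0.7549 rad.
cos c = sin φ₁ sin φ₂ + cos φ₁ cos φ₂ cos Δλ = (0.8200)(0.4743) + (0.5723)(0.8804)(0.7283) = 0.75588,
so c = arccos(0.75588) = 0.71380 rad.
Distance = R·c = 6378.14 × 0.7138 ≈ 4553 km.

4553 km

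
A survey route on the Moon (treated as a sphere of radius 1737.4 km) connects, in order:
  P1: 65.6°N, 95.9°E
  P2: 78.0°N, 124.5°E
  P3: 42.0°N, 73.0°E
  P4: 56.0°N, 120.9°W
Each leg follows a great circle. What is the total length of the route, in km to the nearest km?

4172 km

Leg P1→P2: central angle 0.2608 rad, distance 453.1 km.
Leg P2→P3: central angle 0.7217 rad, distance 1253.9 km.
Leg P3→P4: central angle 1.4189 rad, distance 2465.1 km.
Total: 453.1 + 1253.9 + 2465.1 ≈ 4172 km.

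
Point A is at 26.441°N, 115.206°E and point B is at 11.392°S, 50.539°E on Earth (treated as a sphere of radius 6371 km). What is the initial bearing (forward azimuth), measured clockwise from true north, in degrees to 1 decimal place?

With φ₁ = 0.4615, φ₂ = -0.1988, Δλ = -1.1287 rad, the forward-azimuth formula gives
θ = atan2( sin Δλ cos φ₂ , cos φ₁ sin φ₂ − sin φ₁ cos φ₂ cos Δλ ) = atan2(-0.8860, -0.3636) = -112.31°.
Adding 360° brings this into [0°, 360°): 247.7°.

247.7°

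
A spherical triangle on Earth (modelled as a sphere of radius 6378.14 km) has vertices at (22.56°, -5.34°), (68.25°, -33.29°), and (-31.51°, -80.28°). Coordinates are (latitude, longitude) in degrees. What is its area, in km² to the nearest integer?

37955345 km²

Side lengths (central angles): a = 1.8441, b = 1.5667, c = 0.8518 rad; semiperimeter s = 2.1313.
By l'Huilier's theorem, tan(E/4) = √[tan(s/2) tan((s−a)/2) tan((s−b)/2) tan((s−c)/2)], giving spherical excess E = 0.9330 rad.
Area = E·R² = 0.9330 × (6378.14)² ≈ 37955345 km².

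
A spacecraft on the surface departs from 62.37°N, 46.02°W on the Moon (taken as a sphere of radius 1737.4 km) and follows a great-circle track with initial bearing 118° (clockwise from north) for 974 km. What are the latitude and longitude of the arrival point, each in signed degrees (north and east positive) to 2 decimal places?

39.39°, -8.62°

Angular distance δ = d/R = 974/1737.4 = 0.56061 rad; initial bearing θ = 2.0595 rad.
sin φ₂ = sin φ₁ cos δ + cos φ₁ sin δ cos θ = (0.8860)(0.8469) + (0.4638)(0.5317)(-0.4695) = 0.6346, so φ₂ = 39.39°.
Δλ = atan2(sin θ sin δ cos φ₁, cos δ − sin φ₁ sin φ₂) = atan2(0.2177, 0.2847) = 37.405°.
λ₂ = -46.020° + 37.405° = -8.62°.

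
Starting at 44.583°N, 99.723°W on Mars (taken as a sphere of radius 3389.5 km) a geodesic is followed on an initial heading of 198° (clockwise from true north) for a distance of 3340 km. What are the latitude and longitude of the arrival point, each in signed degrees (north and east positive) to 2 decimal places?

Angular distance δ = d/R = 3340/3389.5 = 0.98540 rad; initial bearing θ = 3.4558 rad.
sin φ₂ = sin φ₁ cos δ + cos φ₁ sin δ cos θ = (0.7019)(0.5525) + (0.7122)(0.8335)(-0.9511) = -0.1767, so φ₂ = -10.18°.
Δλ = atan2(sin θ sin δ cos φ₁, cos δ − sin φ₁ sin φ₂) = atan2(-0.1834, 0.6766) = -15.170°.
λ₂ = -99.723° − 15.170° = -114.89°.

-10.18°, -114.89°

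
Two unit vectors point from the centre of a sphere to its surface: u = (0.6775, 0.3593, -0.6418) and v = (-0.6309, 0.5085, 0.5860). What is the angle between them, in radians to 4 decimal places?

u·v = -0.6208; |u| = 1.0000, |v| = 1.0000.
cos θ = (u·v)/(|u||v|) = -0.6208, so θ = 2.2406 rad.

2.2406 rad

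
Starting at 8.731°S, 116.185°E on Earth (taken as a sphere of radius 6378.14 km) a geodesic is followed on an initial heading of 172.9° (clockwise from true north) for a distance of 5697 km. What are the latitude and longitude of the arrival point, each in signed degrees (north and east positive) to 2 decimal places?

Angular distance δ = d/R = 5697/6378.14 = 0.89321 rad; initial bearing θ = 3.0177 rad.
sin φ₂ = sin φ₁ cos δ + cos φ₁ sin δ cos θ = (-0.1518)(0.6269) + (0.9884)(0.7791)(-0.9923) = -0.8593, so φ₂ = -59.24°.
Δλ = atan2(sin θ sin δ cos φ₁, cos δ − sin φ₁ sin φ₂) = atan2(0.0952, 0.4965) = 10.853°.
λ₂ = 116.185° + 10.853° = 127.04°.

-59.24°, 127.04°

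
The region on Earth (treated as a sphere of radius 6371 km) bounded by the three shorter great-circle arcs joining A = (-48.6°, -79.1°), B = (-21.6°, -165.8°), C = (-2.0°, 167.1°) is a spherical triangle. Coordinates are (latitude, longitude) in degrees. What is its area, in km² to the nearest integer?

4935755 km²

Side lengths (central angles): a = 0.5734, b = 1.8137, c = 1.2540 rad; semiperimeter s = 1.8206.
By l'Huilier's theorem, tan(E/4) = √[tan(s/2) tan((s−a)/2) tan((s−b)/2) tan((s−c)/2)], giving spherical excess E = 0.1216 rad.
Area = E·R² = 0.1216 × (6371)² ≈ 4935755 km².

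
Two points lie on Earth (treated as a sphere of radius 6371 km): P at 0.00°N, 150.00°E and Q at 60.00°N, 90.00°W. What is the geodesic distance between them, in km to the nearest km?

With latitudes φ₁ = 0.000°, φ₂ = 60.000° and longitude difference Δλ = 120.000°:
Haversine: a = sin²(Δφ/2) + cos φ₁ cos φ₂ sin²(Δλ/2) = 0.2500 + (1.0000)(0.5000)(0.7500) = 0.62500.
Central angle c = 2·arcsin(√a) = 1.82348 rad.
Distance = R·c = 6371 × 1.8235 ≈ 11617 km.

11617 km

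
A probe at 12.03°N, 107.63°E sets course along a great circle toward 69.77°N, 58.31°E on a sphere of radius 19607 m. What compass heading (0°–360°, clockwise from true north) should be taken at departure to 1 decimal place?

With φ₁ = 0.2100, φ₂ = 1.2177, Δλ = -0.8608 rad, the forward-azimuth formula gives
θ = atan2( sin Δλ cos φ₂ , cos φ₁ sin φ₂ − sin φ₁ cos φ₂ cos Δλ ) = atan2(-0.2622, 0.8707) = -16.76°.
Adding 360° brings this into [0°, 360°): 343.2°.

343.2°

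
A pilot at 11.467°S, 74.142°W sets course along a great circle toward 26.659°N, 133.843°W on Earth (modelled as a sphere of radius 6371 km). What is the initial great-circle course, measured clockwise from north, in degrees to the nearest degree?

With φ₁ = -0.2001, φ₂ = 0.4653, Δλ = -1.0420 rad, the forward-azimuth formula gives
θ = atan2( sin Δλ cos φ₂ , cos φ₁ sin φ₂ − sin φ₁ cos φ₂ cos Δλ ) = atan2(-0.7716, 0.5294) = -55.55°.
Adding 360° brings this into [0°, 360°): 304°.

304°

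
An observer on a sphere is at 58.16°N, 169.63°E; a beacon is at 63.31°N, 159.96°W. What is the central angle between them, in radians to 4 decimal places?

In radians: φ₁ = 1.0151, φ₂ = 1.1050, Δλ = 30.410° = 0.5308 rad.
Haversine: a = sin²(Δφ/2) + cos φ₁ cos φ₂ sin²(Δλ/2) = 0.0020 + (0.5275)(0.4492)(0.0688) = 0.01832.
Central angle c = 2·arcsin(√a) = 0.27152 rad.
So the angular separation is 0.2715 rad.

0.2715 rad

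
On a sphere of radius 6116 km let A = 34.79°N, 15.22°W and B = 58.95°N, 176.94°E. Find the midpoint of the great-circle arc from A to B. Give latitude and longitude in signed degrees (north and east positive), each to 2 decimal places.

76.79°, -34.14°

The central angle between A and B is δ = 1.4960 rad.
With f = 0.5, the slerp weights are sin((1−f)δ)/sin δ = 0.6821 and sin(fδ)/sin δ = 0.6821.
Weighted sum of the unit vectors: (0.6821)·(0.7924,-0.2156,0.5706) + (0.6821)·(-0.5151,0.0275,0.8567) = (0.1892, -0.1283, 0.9735).
Converting back: φ = atan2(z, √(x²+y²)) = 76.79°, λ = atan2(y, x) = -34.14°.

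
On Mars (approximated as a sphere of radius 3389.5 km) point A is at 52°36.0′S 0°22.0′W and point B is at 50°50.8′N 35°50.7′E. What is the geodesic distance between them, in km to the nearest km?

6381 km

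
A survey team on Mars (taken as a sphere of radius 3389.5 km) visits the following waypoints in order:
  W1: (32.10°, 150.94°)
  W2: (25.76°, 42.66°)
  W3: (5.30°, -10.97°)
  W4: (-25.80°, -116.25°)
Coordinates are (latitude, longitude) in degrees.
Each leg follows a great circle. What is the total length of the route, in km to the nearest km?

Leg W1→W2: central angle 1.5792 rad, distance 5352.5 km.
Leg W2→W3: central angle 0.9619 rad, distance 3260.5 km.
Leg W3→W4: central angle 1.8509 rad, distance 6273.6 km.
Total: 5352.5 + 3260.5 + 6273.6 ≈ 14887 km.

14887 km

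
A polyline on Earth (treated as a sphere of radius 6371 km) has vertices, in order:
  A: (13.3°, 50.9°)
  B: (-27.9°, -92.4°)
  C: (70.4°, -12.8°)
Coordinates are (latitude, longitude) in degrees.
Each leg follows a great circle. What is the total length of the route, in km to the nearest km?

28427 km

Leg A→B: central angle 2.4935 rad, distance 15886.0 km.
Leg B→C: central angle 1.9685 rad, distance 12541.3 km.
Total: 15886.0 + 12541.3 ≈ 28427 km.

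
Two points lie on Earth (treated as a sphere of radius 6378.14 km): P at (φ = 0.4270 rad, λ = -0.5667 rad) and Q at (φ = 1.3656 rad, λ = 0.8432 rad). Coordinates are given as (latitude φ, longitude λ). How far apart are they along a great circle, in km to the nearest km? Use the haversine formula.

Let φ₁ = 0.4270 rad, φ₂ = 1.3656 rad, and Δλ = 1.4099 rad.
Haversine: a = sin²(Δφ/2) + cos φ₁ cos φ₂ sin²(Δλ/2) = 0.2045 + (0.9102)(0.2038)(0.4199) = 0.28242.
Central angle c = 2·arcsin(√a) = 1.12057 rad.
Distance = R·c = 6378.14 × 1.1206 ≈ 7147 km.

7147 km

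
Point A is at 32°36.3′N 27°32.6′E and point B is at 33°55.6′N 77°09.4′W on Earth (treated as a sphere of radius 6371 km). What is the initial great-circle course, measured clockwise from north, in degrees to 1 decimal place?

Δλ = -104.700° = -1.8274 rad.
y = sin Δλ · cos φ₂ = (-0.9673)(0.8298) = -0.8026
x = cos φ₁ sin φ₂ − sin φ₁ cos φ₂ cos Δλ = (0.8424)(0.5581) − (0.5388)(0.8298)(-0.2538) = 0.5836
θ = atan2(y, x) = -53.98°; adding 360° gives 306.0°.

306.0°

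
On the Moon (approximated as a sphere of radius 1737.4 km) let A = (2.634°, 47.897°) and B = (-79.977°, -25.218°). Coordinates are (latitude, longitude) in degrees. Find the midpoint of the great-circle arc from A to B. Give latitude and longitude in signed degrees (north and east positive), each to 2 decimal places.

The central angle between A and B is δ = 1.5656 rad.
With f = 0.5, the slerp weights are sin((1−f)δ)/sin δ = 0.7053 and sin(fδ)/sin δ = 0.7053.
Weighted sum of the unit vectors: (0.7053)·(0.6698,0.7412,0.0460) + (0.7053)·(0.1575,-0.0742,-0.9847) = (0.5834, 0.4704, -0.6621).
Converting back: φ = atan2(z, √(x²+y²)) = -41.46°, λ = atan2(y, x) = 38.88°.

-41.46°, 38.88°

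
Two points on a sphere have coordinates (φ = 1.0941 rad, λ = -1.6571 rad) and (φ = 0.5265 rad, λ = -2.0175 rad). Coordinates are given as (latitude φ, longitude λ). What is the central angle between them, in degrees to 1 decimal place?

With latitudes φ₁ = 62.687°, φ₂ = 30.166° and longitude difference Δλ = -20.649°:
cos c = sin φ₁ sin φ₂ + cos φ₁ cos φ₂ cos Δλ = (0.8885)(0.5025) + (0.4588)(0.8646)(0.9358) = 0.81771,
so c = arccos(0.81771) = 0.61338 rad.
So the angular separation is 35.1°.

35.1°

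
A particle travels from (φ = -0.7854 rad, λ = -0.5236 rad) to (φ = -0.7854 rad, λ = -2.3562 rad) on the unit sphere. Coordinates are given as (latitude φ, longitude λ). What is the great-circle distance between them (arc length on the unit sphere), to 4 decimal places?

Let φ₁ = -0.7854 rad, φ₂ = -0.7854 rad, and Δλ = -1.8326 rad.
Haversine: a = sin²(Δφ/2) + cos φ₁ cos φ₂ sin²(Δλ/2) = 0.0000 + (0.7071)(0.7071)(0.6294) = 0.31470.
Central angle c = 2·arcsin(√a) = 1.19115 rad.
On the unit sphere the arc length equals the central angle: 1.1912.

1.1912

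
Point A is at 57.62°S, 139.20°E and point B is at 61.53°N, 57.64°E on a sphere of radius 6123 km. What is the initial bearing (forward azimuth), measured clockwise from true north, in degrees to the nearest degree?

318°

Δλ = -81.560° = -1.4235 rad.
y = sin Δλ · cos φ₂ = (-0.9892)(0.4767) = -0.4715
x = cos φ₁ sin φ₂ − sin φ₁ cos φ₂ cos Δλ = (0.5355)(0.8791) − (-0.8445)(0.4767)(0.1468) = 0.5299
θ = atan2(y, x) = -41.67°; adding 360° gives 318°.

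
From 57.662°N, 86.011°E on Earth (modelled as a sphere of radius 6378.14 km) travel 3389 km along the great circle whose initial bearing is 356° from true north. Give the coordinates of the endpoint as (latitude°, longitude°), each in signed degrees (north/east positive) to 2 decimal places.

Angular distance δ = d/R = 3389/6378.14 = 0.53135 rad; initial bearing θ = 6.2134 rad.
sin φ₂ = sin φ₁ cos δ + cos φ₁ sin δ cos θ = (0.8449)(0.8621) + (0.5349)(0.5067)(0.9976) = 0.9988, so φ₂ = 87.19°.
Δλ = atan2(sin θ sin δ cos φ₁, cos δ − sin φ₁ sin φ₂) = atan2(-0.0189, 0.0182) = -46.031°.
λ₂ = 86.011° − 46.031° = 39.98°.

87.19°, 39.98°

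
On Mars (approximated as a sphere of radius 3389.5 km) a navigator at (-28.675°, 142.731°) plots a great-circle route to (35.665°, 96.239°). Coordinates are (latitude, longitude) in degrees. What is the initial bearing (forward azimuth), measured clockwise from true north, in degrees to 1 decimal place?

Δλ = -46.492° = -0.8114 rad.
y = sin Δλ · cos φ₂ = (-0.7253)(0.8124) = -0.5892
x = cos φ₁ sin φ₂ − sin φ₁ cos φ₂ cos Δλ = (0.8774)(0.5830) − (-0.4798)(0.8124)(0.6885) = 0.7799
θ = atan2(y, x) = -37.07°; adding 360° gives 322.9°.

322.9°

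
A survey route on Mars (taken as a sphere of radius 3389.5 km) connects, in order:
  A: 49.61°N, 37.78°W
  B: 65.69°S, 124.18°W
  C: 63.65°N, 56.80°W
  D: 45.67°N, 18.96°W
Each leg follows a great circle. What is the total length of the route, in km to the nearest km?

Leg A→B: central angle 2.3150 rad, distance 7846.6 km.
Leg B→C: central angle 2.4134 rad, distance 8180.2 km.
Leg C→D: central angle 0.4823 rad, distance 1634.6 km.
Total: 7846.6 + 8180.2 + 1634.6 ≈ 17661 km.

17661 km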